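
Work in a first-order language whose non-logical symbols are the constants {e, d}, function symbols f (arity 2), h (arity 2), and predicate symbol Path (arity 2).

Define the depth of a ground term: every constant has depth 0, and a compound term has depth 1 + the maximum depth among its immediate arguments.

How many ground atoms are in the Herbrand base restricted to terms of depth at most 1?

100

First count ground terms of depth ≤ 1.
Let N_k count ground terms of depth at most k. Each non-constant term of depth ≤ k is some function symbol applied to depth-≤(k−1) arguments, giving N_k = 2 + N_{k-1}^2 + N_{k-1}^2.
N_0 = 2
N_1 = 2 + 2^2 + 2^2 = 10
Explicitly: e, d, f(e, e), f(e, d), f(d, e), f(d, d), h(e, e), h(e, d), h(d, e), h(d, d).
So |H| = 10.
A ground atom is a predicate applied to a tuple of terms from H, so the count is the sum over predicates of |H|^arity:
  Path: 10^2 = 100
Total ground atoms: 100.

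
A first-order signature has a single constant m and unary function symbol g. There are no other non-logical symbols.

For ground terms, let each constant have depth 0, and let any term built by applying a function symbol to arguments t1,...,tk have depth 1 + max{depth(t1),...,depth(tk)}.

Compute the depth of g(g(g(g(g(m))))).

depth(g(m)) = 1 + depth(m) = 1 + 0 = 1
depth(g(g(m))) = 1 + depth(g(m)) = 1 + 1 = 2
depth(g(g(g(m)))) = 1 + depth(g(g(m))) = 1 + 2 = 3
depth(g(g(g(g(m))))) = 1 + depth(g(g(g(m)))) = 1 + 3 = 4
depth(g(g(g(g(g(m)))))) = 1 + depth(g(g(g(g(m))))) = 1 + 4 = 5

5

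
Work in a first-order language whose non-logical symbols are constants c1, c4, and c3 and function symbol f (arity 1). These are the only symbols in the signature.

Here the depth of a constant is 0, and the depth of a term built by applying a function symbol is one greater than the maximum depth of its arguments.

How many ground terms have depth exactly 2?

Write N_k for the number of ground terms of depth ≤ k. A term of depth ≤ k is either a constant or a function symbol applied to arguments of depth ≤ k−1, so N_k = 3 + N_{k-1}.
N_0 = 3
N_1 = 3 + 3 = 6
N_2 = 3 + 6 = 9
Terms of depth exactly 2: N_2 − N_1 = 9 − 6 = 3.

3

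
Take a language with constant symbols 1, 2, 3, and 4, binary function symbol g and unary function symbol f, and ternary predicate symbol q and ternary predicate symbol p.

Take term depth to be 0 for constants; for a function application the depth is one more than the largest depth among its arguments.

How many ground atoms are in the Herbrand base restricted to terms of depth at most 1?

27648

First count ground terms of depth ≤ 1.
If N_k denotes the number of depth-≤k ground terms, the 4 constants give N_0 = 4, and each function symbol of arity r contributes N_{k-1}^r new terms at level k: N_k = 4 + N_{k-1}^2 + N_{k-1}.
N_0 = 4
N_1 = 4 + 4^2 + 4 = 24
So |H| = 24.
A ground atom is a predicate applied to a tuple of terms from H, so the count is the sum over predicates of |H|^arity:
  q: 24^3 = 13824;  p: 24^3 = 13824
Total ground atoms: 13824 + 13824 = 27648.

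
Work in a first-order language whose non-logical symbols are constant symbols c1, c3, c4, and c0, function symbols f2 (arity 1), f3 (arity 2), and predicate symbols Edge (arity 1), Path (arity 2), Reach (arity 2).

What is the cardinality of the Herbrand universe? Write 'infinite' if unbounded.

The signature has at least one function symbol (f2, arity 1) and at least one constant (c1).
Iterating f2 gives infinitely many distinct ground terms: c1, f2(c1), f2(f2(c1)), ...
So the Herbrand universe is infinite.

infinite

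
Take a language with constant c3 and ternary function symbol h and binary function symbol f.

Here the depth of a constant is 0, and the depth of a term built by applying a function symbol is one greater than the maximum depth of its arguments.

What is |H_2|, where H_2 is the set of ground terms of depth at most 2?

37

If N_k denotes the number of depth-≤k ground terms, the 1 constant gives N_0 = 1, and each function symbol of arity r contributes N_{k-1}^r new terms at level k: N_k = 1 + N_{k-1}^3 + N_{k-1}^2.
N_0 = 1
N_1 = 1 + 1^3 + 1^2 = 3
N_2 = 1 + 3^3 + 3^2 = 37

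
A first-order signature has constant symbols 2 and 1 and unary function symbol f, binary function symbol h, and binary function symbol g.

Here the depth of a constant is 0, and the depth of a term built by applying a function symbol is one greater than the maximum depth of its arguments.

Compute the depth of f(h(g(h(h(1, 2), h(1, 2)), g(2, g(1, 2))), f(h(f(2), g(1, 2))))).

depth(h(1, 2)) = 1 + max(0, 0) = 1
depth(h(h(1, 2), h(1, 2))) = 1 + max(1, 1) = 2
depth(g(1, 2)) = 1 + max(0, 0) = 1
depth(g(2, g(1, 2))) = 1 + max(0, 1) = 2
depth(g(h(h(1, 2), h(1, 2)), g(2, g(1, 2)))) = 1 + max(2, 2) = 3
depth(f(2)) = 1 + depth(2) = 1 + 0 = 1
depth(h(f(2), g(1, 2))) = 1 + max(1, 1) = 2
depth(f(h(f(2), g(1, 2)))) = 1 + depth(h(f(2), g(1, 2))) = 1 + 2 = 3
depth(h(g(h(h(1, 2), h(1, 2)), g(2, g(1, 2))), f(h(f(2), g(1, 2))))) = 1 + max(3, 3) = 4
depth(f(h(g(h(h(1, 2), h(1, 2)), g(2, g(1, 2))), f(h(f(2), g(1, 2)))))) = 1 + depth(h(g(h(h(1, 2), h(1, 2)), g(2, g(1, 2))), f(h(f(2), g(1, 2))))) = 1 + 4 = 5

5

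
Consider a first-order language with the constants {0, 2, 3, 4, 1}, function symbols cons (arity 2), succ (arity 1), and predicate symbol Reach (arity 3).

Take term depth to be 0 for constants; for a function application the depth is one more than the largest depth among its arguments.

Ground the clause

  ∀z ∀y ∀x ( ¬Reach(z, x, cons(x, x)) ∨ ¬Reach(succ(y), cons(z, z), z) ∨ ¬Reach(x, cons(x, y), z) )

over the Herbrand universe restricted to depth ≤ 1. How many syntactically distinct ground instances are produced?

42875

Ground terms of depth ≤ 1:
  If N_k denotes the number of depth-≤k ground terms, the 5 constants give N_0 = 5, and each function symbol of arity r contributes N_{k-1}^r new terms at level k: N_k = 5 + N_{k-1}^2 + N_{k-1}.
  N_0 = 5
  N_1 = 5 + 5^2 + 5 = 35
So there are 35 ground terms available for substitution.
Each of z, y, x ranges independently over the available ground terms, and distinct assignments produce distinct instances.
Number of ground instances = 35^3 = 42875.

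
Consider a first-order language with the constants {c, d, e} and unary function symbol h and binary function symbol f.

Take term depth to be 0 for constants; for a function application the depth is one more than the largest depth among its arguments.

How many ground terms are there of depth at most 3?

59295

Write N_k for the number of ground terms of depth ≤ k. A term of depth ≤ k is either a constant or a function symbol applied to arguments of depth ≤ k−1, so N_k = 3 + N_{k-1} + N_{k-1}^2.
N_0 = 3
N_1 = 3 + 3 + 3^2 = 15
N_2 = 3 + 15 + 15^2 = 243
N_3 = 3 + 243 + 243^2 = 59295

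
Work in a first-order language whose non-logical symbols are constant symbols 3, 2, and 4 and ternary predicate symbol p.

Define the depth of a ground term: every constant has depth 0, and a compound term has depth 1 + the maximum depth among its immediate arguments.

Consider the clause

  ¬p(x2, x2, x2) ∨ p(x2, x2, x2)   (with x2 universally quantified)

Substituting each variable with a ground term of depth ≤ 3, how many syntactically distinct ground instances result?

3

Ground terms of depth ≤ 3:
  With no function symbols every ground term is a constant, so there are exactly 3 ground terms at every depth bound.
  N_0 = 3
  N_1 = 3
  N_2 = 3
  N_3 = 3
So there are 3 ground terms available for substitution.
The body mentions the single quantified variable x2; since ground terms form a free algebra, no two substitutions collapse to the same formula.
Number of ground instances = 3.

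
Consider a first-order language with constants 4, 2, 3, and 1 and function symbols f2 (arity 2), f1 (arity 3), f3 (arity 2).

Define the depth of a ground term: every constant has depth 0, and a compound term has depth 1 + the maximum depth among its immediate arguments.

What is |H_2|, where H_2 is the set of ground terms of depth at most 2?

Let N_k count ground terms of depth at most k. Each non-constant term of depth ≤ k is some function symbol applied to depth-≤(k−1) arguments, giving N_k = 4 + N_{k-1}^2 + N_{k-1}^3 + N_{k-1}^2.
N_0 = 4
N_1 = 4 + 4^2 + 4^3 + 4^2 = 100
N_2 = 4 + 100^2 + 100^3 + 100^2 = 1020004

1020004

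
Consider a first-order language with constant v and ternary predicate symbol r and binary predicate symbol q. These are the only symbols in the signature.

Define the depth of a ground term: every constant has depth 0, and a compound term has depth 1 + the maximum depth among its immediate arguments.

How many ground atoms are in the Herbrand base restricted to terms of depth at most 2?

2

First count ground terms of depth ≤ 2.
With no function symbols every ground term is a constant, so there is exactly 1 ground term at every depth bound.
N_0 = 1
N_1 = 1
N_2 = 1
So |H| = 1.
For each predicate symbol, the number of ground atoms is |H| raised to its arity; summing:
  r: 1^3 = 1;  q: 1^2 = 1
Total ground atoms: 1 + 1 = 2.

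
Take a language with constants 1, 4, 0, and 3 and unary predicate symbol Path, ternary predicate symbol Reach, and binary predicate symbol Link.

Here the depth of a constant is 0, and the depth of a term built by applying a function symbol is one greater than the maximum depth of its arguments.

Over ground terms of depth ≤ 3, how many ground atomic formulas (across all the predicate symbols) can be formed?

84

First count ground terms of depth ≤ 3.
With no function symbols every ground term is a constant, so there are exactly 4 ground terms at every depth bound.
N_0 = 4
N_1 = 4
N_2 = 4
N_3 = 4
Explicitly: 1, 4, 0, 3.
So |H| = 4.
A ground atom is a predicate applied to a tuple of terms from H, so the count is the sum over predicates of |H|^arity:
  Path: 4;  Reach: 4^3 = 64;  Link: 4^2 = 16
Total ground atoms: 4 + 64 + 16 = 84.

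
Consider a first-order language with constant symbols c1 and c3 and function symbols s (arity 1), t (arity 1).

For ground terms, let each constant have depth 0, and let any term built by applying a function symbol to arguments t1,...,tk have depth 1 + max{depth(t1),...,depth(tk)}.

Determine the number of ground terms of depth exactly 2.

8

Let N_k = |{terms of depth ≤ k}|. Then N_0 = 2 and N_k = 2 + N_{k-1} + N_{k-1} for k ≥ 1 (one summand per function symbol, arity giving the exponent).
N_0 = 2
N_1 = 2 + 2 + 2 = 6
N_2 = 2 + 6 + 6 = 14
Terms of depth exactly 2: N_2 − N_1 = 14 − 6 = 8.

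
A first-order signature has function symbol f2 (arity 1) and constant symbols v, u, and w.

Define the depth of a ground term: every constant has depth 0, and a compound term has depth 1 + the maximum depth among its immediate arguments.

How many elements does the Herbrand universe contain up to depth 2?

If N_k denotes the number of depth-≤k ground terms, the 3 constants give N_0 = 3, and each function symbol of arity r contributes N_{k-1}^r new terms at level k: N_k = 3 + N_{k-1}.
N_0 = 3
N_1 = 3 + 3 = 6
N_2 = 3 + 6 = 9

9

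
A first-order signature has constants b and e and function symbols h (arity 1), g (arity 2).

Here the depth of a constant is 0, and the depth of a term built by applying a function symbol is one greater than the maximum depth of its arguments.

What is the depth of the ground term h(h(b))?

2

depth(h(b)) = 1 + depth(b) = 1 + 0 = 1
depth(h(h(b))) = 1 + depth(h(b)) = 1 + 1 = 2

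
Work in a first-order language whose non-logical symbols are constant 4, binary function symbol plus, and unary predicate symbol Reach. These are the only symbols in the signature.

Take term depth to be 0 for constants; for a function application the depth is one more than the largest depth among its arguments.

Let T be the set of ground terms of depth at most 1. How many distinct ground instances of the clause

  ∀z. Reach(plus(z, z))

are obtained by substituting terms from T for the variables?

Ground terms of depth ≤ 1:
  Let N_k count ground terms of depth at most k. Each non-constant term of depth ≤ k is some function symbol applied to depth-≤(k−1) arguments, giving N_k = 1 + N_{k-1}^2.
  N_0 = 1
  N_1 = 1 + 1^2 = 2
  Explicitly: 4, plus(4, 4).
So there are 2 ground terms available for substitution.
The body mentions the single quantified variable z; since ground terms form a free algebra, no two substitutions collapse to the same formula.
Number of ground instances = 2.

2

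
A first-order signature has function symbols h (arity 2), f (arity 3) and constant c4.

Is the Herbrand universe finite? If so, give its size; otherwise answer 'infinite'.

infinite

The signature has at least one function symbol (h, arity 2) and at least one constant (c4).
Iterating h gives infinitely many distinct ground terms: c4, h(c4, c4), h(h(c4, c4), h(c4, c4)), ...
So the Herbrand universe is infinite.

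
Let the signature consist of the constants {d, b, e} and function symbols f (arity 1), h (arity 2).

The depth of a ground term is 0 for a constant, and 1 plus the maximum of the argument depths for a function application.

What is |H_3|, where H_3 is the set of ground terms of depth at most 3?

If N_k denotes the number of depth-≤k ground terms, the 3 constants give N_0 = 3, and each function symbol of arity r contributes N_{k-1}^r new terms at level k: N_k = 3 + N_{k-1} + N_{k-1}^2.
N_0 = 3
N_1 = 3 + 3 + 3^2 = 15
N_2 = 3 + 15 + 15^2 = 243
N_3 = 3 + 243 + 243^2 = 59295

59295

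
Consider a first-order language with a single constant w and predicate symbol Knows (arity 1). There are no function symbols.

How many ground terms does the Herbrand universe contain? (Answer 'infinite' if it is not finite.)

There are no function symbols, so the only ground term is the single constant.
The Herbrand universe is {w}, finite with 1 element.

1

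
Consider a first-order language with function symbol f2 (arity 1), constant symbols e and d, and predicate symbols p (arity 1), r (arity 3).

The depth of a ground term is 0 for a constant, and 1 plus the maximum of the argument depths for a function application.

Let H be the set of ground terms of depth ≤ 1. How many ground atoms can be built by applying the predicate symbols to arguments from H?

68

First count ground terms of depth ≤ 1.
Write N_k for the number of ground terms of depth ≤ k. A term of depth ≤ k is either a constant or a function symbol applied to arguments of depth ≤ k−1, so N_k = 2 + N_{k-1}.
N_0 = 2
N_1 = 2 + 2 = 4
Explicitly: e, d, f2(e), f2(d).
So |H| = 4.
Ground atoms are formed by filling each argument slot of a predicate with a term from H, so an r-ary predicate gives |H|^r atoms:
  p: 4;  r: 4^3 = 64
Total ground atoms: 4 + 64 = 68.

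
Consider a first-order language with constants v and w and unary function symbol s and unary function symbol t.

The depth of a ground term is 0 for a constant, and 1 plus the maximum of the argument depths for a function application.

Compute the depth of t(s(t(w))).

3

depth(t(w)) = 1 + depth(w) = 1 + 0 = 1
depth(s(t(w))) = 1 + depth(t(w)) = 1 + 1 = 2
depth(t(s(t(w)))) = 1 + depth(s(t(w))) = 1 + 2 = 3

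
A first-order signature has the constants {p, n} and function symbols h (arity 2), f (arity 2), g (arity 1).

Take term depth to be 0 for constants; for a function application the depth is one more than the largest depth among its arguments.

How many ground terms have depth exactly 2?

Let N_k = |{terms of depth ≤ k}|. Then N_0 = 2 and N_k = 2 + N_{k-1}^2 + N_{k-1}^2 + N_{k-1} for k ≥ 1 (one summand per function symbol, arity giving the exponent).
N_0 = 2
N_1 = 2 + 2^2 + 2^2 + 2 = 12
N_2 = 2 + 12^2 + 12^2 + 12 = 302
Terms of depth exactly 2: N_2 − N_1 = 302 − 12 = 290.

290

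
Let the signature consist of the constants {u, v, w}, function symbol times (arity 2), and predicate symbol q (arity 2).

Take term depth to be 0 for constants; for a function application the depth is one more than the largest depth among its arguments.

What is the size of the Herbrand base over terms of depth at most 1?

First count ground terms of depth ≤ 1.
If N_k denotes the number of depth-≤k ground terms, the 3 constants give N_0 = 3, and each function symbol of arity r contributes N_{k-1}^r new terms at level k: N_k = 3 + N_{k-1}^2.
N_0 = 3
N_1 = 3 + 3^2 = 12
Explicitly: u, v, w, times(u, u), times(u, v), times(u, w), times(v, u), times(v, v), times(v, w), times(w, u), times(w, v), times(w, w).
So |H| = 12.
Ground atoms are formed by filling each argument slot of a predicate with a term from H, so an r-ary predicate gives |H|^r atoms:
  q: 12^2 = 144
Total ground atoms: 144.

144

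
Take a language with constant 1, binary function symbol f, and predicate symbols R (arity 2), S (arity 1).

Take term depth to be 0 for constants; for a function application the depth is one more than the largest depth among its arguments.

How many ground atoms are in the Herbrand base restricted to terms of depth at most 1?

6

First count ground terms of depth ≤ 1.
Let N_k = |{terms of depth ≤ k}|. Then N_0 = 1 and N_k = 1 + N_{k-1}^2 for k ≥ 1 (one summand per function symbol, arity giving the exponent).
N_0 = 1
N_1 = 1 + 1^2 = 2
So |H| = 2.
For each predicate symbol, the number of ground atoms is |H| raised to its arity; summing:
  R: 2^2 = 4;  S: 2
Total ground atoms: 4 + 2 = 6.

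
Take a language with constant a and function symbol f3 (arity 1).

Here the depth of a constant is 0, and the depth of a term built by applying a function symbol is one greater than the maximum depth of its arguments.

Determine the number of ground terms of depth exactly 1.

Let N_k count ground terms of depth at most k. Each non-constant term of depth ≤ k is some function symbol applied to depth-≤(k−1) arguments, giving N_k = 1 + N_{k-1}.
N_0 = 1
N_1 = 1 + 1 = 2
Terms of depth exactly 1: N_1 − N_0 = 2 − 1 = 1.

1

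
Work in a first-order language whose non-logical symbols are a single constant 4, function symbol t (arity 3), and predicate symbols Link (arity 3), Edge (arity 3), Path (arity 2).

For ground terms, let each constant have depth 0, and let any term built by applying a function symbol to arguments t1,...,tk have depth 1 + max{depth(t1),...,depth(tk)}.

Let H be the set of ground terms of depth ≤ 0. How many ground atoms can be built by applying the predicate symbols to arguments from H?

3

First count ground terms of depth ≤ 0.
Let N_k count ground terms of depth at most k. Each non-constant term of depth ≤ k is some function symbol applied to depth-≤(k−1) arguments, giving N_k = 1 + N_{k-1}^3.
N_0 = 1
So |H| = 1.
Ground atoms are formed by filling each argument slot of a predicate with a term from H, so an r-ary predicate gives |H|^r atoms:
  Link: 1^3 = 1;  Edge: 1^3 = 1;  Path: 1^2 = 1
Total ground atoms: 1 + 1 + 1 = 3.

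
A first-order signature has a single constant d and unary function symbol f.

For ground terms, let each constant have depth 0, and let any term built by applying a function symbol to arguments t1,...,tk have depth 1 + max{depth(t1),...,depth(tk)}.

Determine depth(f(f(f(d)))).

depth(f(d)) = 1 + depth(d) = 1 + 0 = 1
depth(f(f(d))) = 1 + depth(f(d)) = 1 + 1 = 2
depth(f(f(f(d)))) = 1 + depth(f(f(d))) = 1 + 2 = 3

3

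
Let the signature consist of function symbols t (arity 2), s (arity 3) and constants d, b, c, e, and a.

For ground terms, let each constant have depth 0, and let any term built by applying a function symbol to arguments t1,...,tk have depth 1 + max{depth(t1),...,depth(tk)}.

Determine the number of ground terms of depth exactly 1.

Count level by level. With function symbols t/2, s/3, the terms of depth ≤ k are the 5 constants together with each function applied to depth-≤(k−1) tuples, so N_k = 5 + N_{k-1}^2 + N_{k-1}^3.
N_0 = 5
N_1 = 5 + 5^2 + 5^3 = 155
Terms of depth exactly 1: N_1 − N_0 = 155 − 5 = 150.

150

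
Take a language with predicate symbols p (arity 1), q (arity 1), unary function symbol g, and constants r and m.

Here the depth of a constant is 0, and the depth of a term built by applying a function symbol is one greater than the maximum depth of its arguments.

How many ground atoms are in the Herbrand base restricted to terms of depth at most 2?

First count ground terms of depth ≤ 2.
Count level by level. With function symbols g/1, the terms of depth ≤ k are the 2 constants together with each function applied to depth-≤(k−1) tuples, so N_k = 2 + N_{k-1}.
N_0 = 2
N_1 = 2 + 2 = 4
N_2 = 2 + 4 = 6
Explicitly: r, m, g(r), g(m), g(g(r)), g(g(m)).
So |H| = 6.
A ground atom is a predicate applied to a tuple of terms from H, so the count is the sum over predicates of |H|^arity:
  p: 6;  q: 6
Total ground atoms: 6 + 6 = 12.

12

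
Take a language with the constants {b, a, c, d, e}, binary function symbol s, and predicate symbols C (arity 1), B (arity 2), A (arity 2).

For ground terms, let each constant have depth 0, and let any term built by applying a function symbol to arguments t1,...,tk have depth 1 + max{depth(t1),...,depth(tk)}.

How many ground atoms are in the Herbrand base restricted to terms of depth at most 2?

1638955

First count ground terms of depth ≤ 2.
Count level by level. With function symbols s/2, the terms of depth ≤ k are the 5 constants together with each function applied to depth-≤(k−1) tuples, so N_k = 5 + N_{k-1}^2.
N_0 = 5
N_1 = 5 + 5^2 = 30
N_2 = 5 + 30^2 = 905
So |H| = 905.
A ground atom is a predicate applied to a tuple of terms from H, so the count is the sum over predicates of |H|^arity:
  C: 905;  B: 905^2 = 819025;  A: 905^2 = 819025
Total ground atoms: 905 + 819025 + 819025 = 1638955.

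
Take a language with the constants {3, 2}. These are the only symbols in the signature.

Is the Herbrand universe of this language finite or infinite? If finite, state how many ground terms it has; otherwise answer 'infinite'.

There are no function symbols, so every ground term is one of the 2 constants.
The Herbrand universe is {3, 2}, which is finite with 2 elements.

2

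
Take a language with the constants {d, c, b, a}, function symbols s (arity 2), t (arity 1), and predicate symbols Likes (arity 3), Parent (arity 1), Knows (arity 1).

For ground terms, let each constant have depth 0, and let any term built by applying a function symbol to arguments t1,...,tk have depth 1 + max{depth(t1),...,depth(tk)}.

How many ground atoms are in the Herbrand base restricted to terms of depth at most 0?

72

First count ground terms of depth ≤ 0.
If N_k denotes the number of depth-≤k ground terms, the 4 constants give N_0 = 4, and each function symbol of arity r contributes N_{k-1}^r new terms at level k: N_k = 4 + N_{k-1}^2 + N_{k-1}.
N_0 = 4
So |H| = 4.
Ground atoms are formed by filling each argument slot of a predicate with a term from H, so an r-ary predicate gives |H|^r atoms:
  Likes: 4^3 = 64;  Parent: 4;  Knows: 4
Total ground atoms: 64 + 4 + 4 = 72.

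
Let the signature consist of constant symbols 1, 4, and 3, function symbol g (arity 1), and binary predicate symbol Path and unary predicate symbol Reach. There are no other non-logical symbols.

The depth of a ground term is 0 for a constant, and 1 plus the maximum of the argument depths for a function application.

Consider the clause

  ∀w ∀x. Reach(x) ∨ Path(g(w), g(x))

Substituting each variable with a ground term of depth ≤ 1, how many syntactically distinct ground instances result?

Ground terms of depth ≤ 1:
  Let N_k count ground terms of depth at most k. Each non-constant term of depth ≤ k is some function symbol applied to depth-≤(k−1) arguments, giving N_k = 3 + N_{k-1}.
  N_0 = 3
  N_1 = 3 + 3 = 6
  Explicitly: 1, 4, 3, g(1), g(4), g(3).
So there are 6 ground terms available for substitution.
Each of w, x ranges independently over the available ground terms, and distinct assignments produce distinct instances.
Number of ground instances = 6^2 = 36.

36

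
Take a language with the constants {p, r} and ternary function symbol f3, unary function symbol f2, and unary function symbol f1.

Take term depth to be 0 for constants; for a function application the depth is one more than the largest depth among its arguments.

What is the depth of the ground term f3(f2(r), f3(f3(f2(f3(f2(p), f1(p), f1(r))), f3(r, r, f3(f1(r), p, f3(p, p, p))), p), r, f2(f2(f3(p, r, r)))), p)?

6

depth(f2(r)) = 1 + depth(r) = 1 + 0 = 1
depth(f2(p)) = 1 + depth(p) = 1 + 0 = 1
depth(f1(p)) = 1 + depth(p) = 1 + 0 = 1
depth(f1(r)) = 1 + depth(r) = 1 + 0 = 1
depth(f3(f2(p), f1(p), f1(r))) = 1 + max(1, 1, 1) = 2
depth(f2(f3(f2(p), f1(p), f1(r)))) = 1 + depth(f3(f2(p), f1(p), f1(r))) = 1 + 2 = 3
depth(f3(p, p, p)) = 1 + max(0, 0, 0) = 1
depth(f3(f1(r), p, f3(p, p, p))) = 1 + max(1, 0, 1) = 2
depth(f3(r, r, f3(f1(r), p, f3(p, p, p)))) = 1 + max(0, 0, 2) = 3
depth(f3(f2(f3(f2(p), f1(p), f1(r))), f3(r, r, f3(f1(r), p, f3(p, p, p))), p)) = 1 + max(3, 3, 0) = 4
depth(f3(p, r, r)) = 1 + max(0, 0, 0) = 1
depth(f2(f3(p, r, r))) = 1 + depth(f3(p, r, r)) = 1 + 1 = 2
depth(f2(f2(f3(p, r, r)))) = 1 + depth(f2(f3(p, r, r))) = 1 + 2 = 3
depth(f3(f3(f2(f3(f2(p), f1(p), f1(r))), f3(r, r, f3(f1(r), p, f3(p, p, p))), p), r, f2(f2(f3(p, r, r))))) = 1 + max(4, 0, 3) = 5
depth(f3(f2(r), f3(f3(f2(f3(f2(p), f1(p), f1(r))), f3(r, r, f3(f1(r), p, f3(p, p, p))), p), r, f2(f2(f3(p, r, r)))), p)) = 1 + max(1, 5, 0) = 6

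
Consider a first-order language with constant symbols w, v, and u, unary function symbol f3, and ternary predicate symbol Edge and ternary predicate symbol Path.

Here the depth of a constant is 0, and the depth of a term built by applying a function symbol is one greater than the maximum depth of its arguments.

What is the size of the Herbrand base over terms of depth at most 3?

3456

First count ground terms of depth ≤ 3.
Count level by level. With function symbols f3/1, the terms of depth ≤ k are the 3 constants together with each function applied to depth-≤(k−1) tuples, so N_k = 3 + N_{k-1}.
N_0 = 3
N_1 = 3 + 3 = 6
N_2 = 3 + 6 = 9
N_3 = 3 + 9 = 12
So |H| = 12.
Each predicate of arity r yields |H|^r ground atoms (one per choice of an r-tuple from H):
  Edge: 12^3 = 1728;  Path: 12^3 = 1728
Total ground atoms: 1728 + 1728 = 3456.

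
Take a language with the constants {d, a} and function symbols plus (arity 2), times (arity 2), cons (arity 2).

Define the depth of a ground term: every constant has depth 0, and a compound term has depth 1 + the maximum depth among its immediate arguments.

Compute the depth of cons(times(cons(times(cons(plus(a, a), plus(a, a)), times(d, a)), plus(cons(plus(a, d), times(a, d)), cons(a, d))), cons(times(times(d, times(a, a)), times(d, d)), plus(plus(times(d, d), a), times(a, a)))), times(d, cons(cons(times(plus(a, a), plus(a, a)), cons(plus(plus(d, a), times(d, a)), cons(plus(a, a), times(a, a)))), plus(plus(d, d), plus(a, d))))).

7

depth(plus(a, a)) = 1 + max(0, 0) = 1
depth(cons(plus(a, a), plus(a, a))) = 1 + max(1, 1) = 2
depth(times(d, a)) = 1 + max(0, 0) = 1
depth(times(cons(plus(a, a), plus(a, a)), times(d, a))) = 1 + max(2, 1) = 3
depth(plus(a, d)) = 1 + max(0, 0) = 1
depth(times(a, d)) = 1 + max(0, 0) = 1
depth(cons(plus(a, d), times(a, d))) = 1 + max(1, 1) = 2
depth(cons(a, d)) = 1 + max(0, 0) = 1
depth(plus(cons(plus(a, d), times(a, d)), cons(a, d))) = 1 + max(2, 1) = 3
depth(cons(times(cons(plus(a, a), plus(a, a)), times(d, a)), plus(cons(plus(a, d), times(a, d)), cons(a, d)))) = 1 + max(3, 3) = 4
depth(times(a, a)) = 1 + max(0, 0) = 1
depth(times(d, times(a, a))) = 1 + max(0, 1) = 2
depth(times(d, d)) = 1 + max(0, 0) = 1
depth(times(times(d, times(a, a)), times(d, d))) = 1 + max(2, 1) = 3
depth(plus(times(d, d), a)) = 1 + max(1, 0) = 2
depth(plus(plus(times(d, d), a), times(a, a))) = 1 + max(2, 1) = 3
depth(cons(times(times(d, times(a, a)), times(d, d)), plus(plus(times(d, d), a), times(a, a)))) = 1 + max(3, 3) = 4
depth(times(cons(times(cons(plus(a, a), plus(a, a)), times(d, a)), plus(cons(plus(a, d), times(a, d)), cons(a, d))), cons(times(times(d, times(a, a)), times(d, d)), plus(plus(times(d, d), a), times(a, a))))) = 1 + max(4, 4) = 5
depth(times(plus(a, a), plus(a, a))) = 1 + max(1, 1) = 2
depth(plus(d, a)) = 1 + max(0, 0) = 1
depth(plus(plus(d, a), times(d, a))) = 1 + max(1, 1) = 2
depth(cons(plus(a, a), times(a, a))) = 1 + max(1, 1) = 2
depth(cons(plus(plus(d, a), times(d, a)), cons(plus(a, a), times(a, a)))) = 1 + max(2, 2) = 3
depth(cons(times(plus(a, a), plus(a, a)), cons(plus(plus(d, a), times(d, a)), cons(plus(a, a), times(a, a))))) = 1 + max(2, 3) = 4
depth(plus(d, d)) = 1 + max(0, 0) = 1
depth(plus(plus(d, d), plus(a, d))) = 1 + max(1, 1) = 2
depth(cons(cons(times(plus(a, a), plus(a, a)), cons(plus(plus(d, a), times(d, a)), cons(plus(a, a), times(a, a)))), plus(plus(d, d), plus(a, d)))) = 1 + max(4, 2) = 5
depth(times(d, cons(cons(times(plus(a, a), plus(a, a)), cons(plus(plus(d, a), times(d, a)), cons(plus(a, a), times(a, a)))), plus(plus(d, d), plus(a, d))))) = 1 + max(0, 5) = 6
depth(cons(times(cons(times(cons(plus(a, a), plus(a, a)), times(d, a)), plus(cons(plus(a, d), times(a, d)), cons(a, d))), cons(times(times(d, times(a, a)), times(d, d)), plus(plus(times(d, d), a), times(a, a)))), times(d, cons(cons(times(plus(a, a), plus(a, a)), cons(plus(plus(d, a), times(d, a)), cons(plus(a, a), times(a, a)))), plus(plus(d, d), plus(a, d)))))) = 1 + max(5, 6) = 7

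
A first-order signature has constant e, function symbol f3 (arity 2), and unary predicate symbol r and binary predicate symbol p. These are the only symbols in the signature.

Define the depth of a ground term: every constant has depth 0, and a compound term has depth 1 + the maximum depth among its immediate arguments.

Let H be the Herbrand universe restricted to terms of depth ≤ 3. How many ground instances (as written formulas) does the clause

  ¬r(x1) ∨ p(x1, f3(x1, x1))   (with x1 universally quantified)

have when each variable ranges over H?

Ground terms of depth ≤ 3:
  Write N_k for the number of ground terms of depth ≤ k. A term of depth ≤ k is either a constant or a function symbol applied to arguments of depth ≤ k−1, so N_k = 1 + N_{k-1}^2.
  N_0 = 1
  N_1 = 1 + 1^2 = 2
  N_2 = 1 + 2^2 = 5
  N_3 = 1 + 5^2 = 26
So there are 26 ground terms available for substitution.
There is 1 variable to instantiate (x1),  occurring in at least one literal, so different choices give different ground instances.
Number of ground instances = 26.

26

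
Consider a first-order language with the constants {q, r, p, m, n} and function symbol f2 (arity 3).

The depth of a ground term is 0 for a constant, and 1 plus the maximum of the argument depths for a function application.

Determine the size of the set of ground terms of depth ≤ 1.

Write N_k for the number of ground terms of depth ≤ k. A term of depth ≤ k is either a constant or a function symbol applied to arguments of depth ≤ k−1, so N_k = 5 + N_{k-1}^3.
N_0 = 5
N_1 = 5 + 5^3 = 130

130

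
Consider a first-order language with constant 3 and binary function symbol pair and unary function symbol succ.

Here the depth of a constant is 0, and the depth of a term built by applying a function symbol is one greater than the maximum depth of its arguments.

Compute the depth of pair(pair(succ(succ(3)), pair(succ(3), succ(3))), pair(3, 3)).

4

depth(succ(3)) = 1 + depth(3) = 1 + 0 = 1
depth(succ(succ(3))) = 1 + depth(succ(3)) = 1 + 1 = 2
depth(pair(succ(3), succ(3))) = 1 + max(1, 1) = 2
depth(pair(succ(succ(3)), pair(succ(3), succ(3)))) = 1 + max(2, 2) = 3
depth(pair(3, 3)) = 1 + max(0, 0) = 1
depth(pair(pair(succ(succ(3)), pair(succ(3), succ(3))), pair(3, 3))) = 1 + max(3, 1) = 4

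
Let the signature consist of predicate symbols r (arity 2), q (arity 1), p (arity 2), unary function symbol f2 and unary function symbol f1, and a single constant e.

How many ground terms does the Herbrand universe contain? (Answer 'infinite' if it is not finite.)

infinite

The signature has at least one function symbol (f2, arity 1) and at least one constant (e).
Iterating f2 gives infinitely many distinct ground terms: e, f2(e), f2(f2(e)), ...
So the Herbrand universe is infinite.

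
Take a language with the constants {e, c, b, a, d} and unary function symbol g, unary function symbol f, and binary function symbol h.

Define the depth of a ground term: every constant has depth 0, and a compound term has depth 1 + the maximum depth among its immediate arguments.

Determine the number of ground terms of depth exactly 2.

Write N_k for the number of ground terms of depth ≤ k. A term of depth ≤ k is either a constant or a function symbol applied to arguments of depth ≤ k−1, so N_k = 5 + N_{k-1} + N_{k-1} + N_{k-1}^2.
N_0 = 5
N_1 = 5 + 5 + 5 + 5^2 = 40
N_2 = 5 + 40 + 40 + 40^2 = 1685
Terms of depth exactly 2: N_2 − N_1 = 1685 − 40 = 1645.

1645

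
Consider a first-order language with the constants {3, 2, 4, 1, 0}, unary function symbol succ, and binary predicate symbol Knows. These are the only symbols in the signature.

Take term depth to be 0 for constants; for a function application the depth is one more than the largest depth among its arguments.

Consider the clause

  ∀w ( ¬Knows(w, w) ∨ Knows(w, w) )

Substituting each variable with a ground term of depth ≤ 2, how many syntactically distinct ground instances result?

Ground terms of depth ≤ 2:
  Write N_k for the number of ground terms of depth ≤ k. A term of depth ≤ k is either a constant or a function symbol applied to arguments of depth ≤ k−1, so N_k = 5 + N_{k-1}.
  N_0 = 5
  N_1 = 5 + 5 = 10
  N_2 = 5 + 10 = 15
So there are 15 ground terms available for substitution.
The clause has 1 distinct variable (w), which appears in the body. In the free term algebra distinct substitutions yield syntactically distinct ground instances.
Number of ground instances = 15.

15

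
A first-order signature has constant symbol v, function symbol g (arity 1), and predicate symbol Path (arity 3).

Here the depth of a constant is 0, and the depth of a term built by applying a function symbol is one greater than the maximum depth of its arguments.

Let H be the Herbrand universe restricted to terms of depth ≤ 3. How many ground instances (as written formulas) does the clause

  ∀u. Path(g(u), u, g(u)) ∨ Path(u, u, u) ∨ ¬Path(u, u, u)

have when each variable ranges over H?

Ground terms of depth ≤ 3:
  Write N_k for the number of ground terms of depth ≤ k. A term of depth ≤ k is either a constant or a function symbol applied to arguments of depth ≤ k−1, so N_k = 1 + N_{k-1}.
  N_0 = 1
  N_1 = 1 + 1 = 2
  N_2 = 1 + 2 = 3
  N_3 = 1 + 3 = 4
  Explicitly: v, g(v), g(g(v)), g(g(g(v))).
So there are 4 ground terms available for substitution.
The clause has 1 distinct variable (u), which appears in the body. In the free term algebra distinct substitutions yield syntactically distinct ground instances.
Number of ground instances = 4.

4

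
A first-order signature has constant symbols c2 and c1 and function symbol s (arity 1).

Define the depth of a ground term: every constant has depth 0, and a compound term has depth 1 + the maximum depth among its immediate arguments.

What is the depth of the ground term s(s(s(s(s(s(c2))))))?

depth(s(c2)) = 1 + depth(c2) = 1 + 0 = 1
depth(s(s(c2))) = 1 + depth(s(c2)) = 1 + 1 = 2
depth(s(s(s(c2)))) = 1 + depth(s(s(c2))) = 1 + 2 = 3
depth(s(s(s(s(c2))))) = 1 + depth(s(s(s(c2)))) = 1 + 3 = 4
depth(s(s(s(s(s(c2)))))) = 1 + depth(s(s(s(s(c2))))) = 1 + 4 = 5
depth(s(s(s(s(s(s(c2))))))) = 1 + depth(s(s(s(s(s(c2)))))) = 1 + 5 = 6

6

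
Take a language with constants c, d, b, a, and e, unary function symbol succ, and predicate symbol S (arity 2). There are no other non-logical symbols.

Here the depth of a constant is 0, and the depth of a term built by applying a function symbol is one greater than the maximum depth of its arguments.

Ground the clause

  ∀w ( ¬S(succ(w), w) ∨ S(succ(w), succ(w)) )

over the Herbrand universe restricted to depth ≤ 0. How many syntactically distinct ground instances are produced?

Ground terms of depth ≤ 0:
  If N_k denotes the number of depth-≤k ground terms, the 5 constants give N_0 = 5, and each function symbol of arity r contributes N_{k-1}^r new terms at level k: N_k = 5 + N_{k-1}.
  N_0 = 5
So there are 5 ground terms available for substitution.
The variable w ranges independently over the available ground terms, and distinct assignments produce distinct instances.
Number of ground instances = 5.

5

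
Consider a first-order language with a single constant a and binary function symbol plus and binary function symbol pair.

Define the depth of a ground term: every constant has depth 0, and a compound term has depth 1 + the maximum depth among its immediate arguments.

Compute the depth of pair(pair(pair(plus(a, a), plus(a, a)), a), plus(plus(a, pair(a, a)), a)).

4

depth(plus(a, a)) = 1 + max(0, 0) = 1
depth(pair(plus(a, a), plus(a, a))) = 1 + max(1, 1) = 2
depth(pair(pair(plus(a, a), plus(a, a)), a)) = 1 + max(2, 0) = 3
depth(pair(a, a)) = 1 + max(0, 0) = 1
depth(plus(a, pair(a, a))) = 1 + max(0, 1) = 2
depth(plus(plus(a, pair(a, a)), a)) = 1 + max(2, 0) = 3
depth(pair(pair(pair(plus(a, a), plus(a, a)), a), plus(plus(a, pair(a, a)), a))) = 1 + max(3, 3) = 4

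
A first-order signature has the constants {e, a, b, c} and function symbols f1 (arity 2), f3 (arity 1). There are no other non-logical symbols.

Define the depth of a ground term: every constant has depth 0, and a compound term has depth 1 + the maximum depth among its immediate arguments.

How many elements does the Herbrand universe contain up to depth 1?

Let N_k count ground terms of depth at most k. Each non-constant term of depth ≤ k is some function symbol applied to depth-≤(k−1) arguments, giving N_k = 4 + N_{k-1}^2 + N_{k-1}.
N_0 = 4
N_1 = 4 + 4^2 + 4 = 24

24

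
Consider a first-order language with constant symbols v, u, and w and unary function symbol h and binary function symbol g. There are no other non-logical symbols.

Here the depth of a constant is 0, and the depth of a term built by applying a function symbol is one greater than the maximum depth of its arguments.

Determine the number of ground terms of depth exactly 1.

Let N_k count ground terms of depth at most k. Each non-constant term of depth ≤ k is some function symbol applied to depth-≤(k−1) arguments, giving N_k = 3 + N_{k-1} + N_{k-1}^2.
N_0 = 3
N_1 = 3 + 3 + 3^2 = 15
Terms of depth exactly 1: N_1 − N_0 = 15 − 3 = 12.

12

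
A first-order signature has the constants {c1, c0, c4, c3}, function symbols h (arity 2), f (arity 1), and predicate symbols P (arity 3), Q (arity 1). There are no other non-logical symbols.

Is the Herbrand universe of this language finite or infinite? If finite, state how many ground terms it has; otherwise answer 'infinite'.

infinite

The signature has at least one function symbol (h, arity 2) and at least one constant (c1).
Iterating h gives infinitely many distinct ground terms: c1, h(c1, c1), h(h(c1, c1), h(c1, c1)), ...
So the Herbrand universe is infinite.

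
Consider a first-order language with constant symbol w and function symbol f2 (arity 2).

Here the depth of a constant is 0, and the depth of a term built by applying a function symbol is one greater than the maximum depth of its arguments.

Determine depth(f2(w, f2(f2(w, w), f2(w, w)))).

3

depth(f2(w, w)) = 1 + max(0, 0) = 1
depth(f2(f2(w, w), f2(w, w))) = 1 + max(1, 1) = 2
depth(f2(w, f2(f2(w, w), f2(w, w)))) = 1 + max(0, 2) = 3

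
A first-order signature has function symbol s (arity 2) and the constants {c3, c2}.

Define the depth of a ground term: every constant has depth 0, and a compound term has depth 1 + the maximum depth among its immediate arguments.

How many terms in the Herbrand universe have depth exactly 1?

Count level by level. With function symbols s/2, the terms of depth ≤ k are the 2 constants together with each function applied to depth-≤(k−1) tuples, so N_k = 2 + N_{k-1}^2.
N_0 = 2
N_1 = 2 + 2^2 = 6
Terms of depth exactly 1: N_1 − N_0 = 6 − 2 = 4.

4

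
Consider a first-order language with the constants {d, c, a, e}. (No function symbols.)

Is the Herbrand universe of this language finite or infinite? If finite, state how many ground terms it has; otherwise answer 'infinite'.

4

There are no function symbols, so every ground term is one of the 4 constants.
The Herbrand universe is {d, c, a, e}, which is finite with 4 elements.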